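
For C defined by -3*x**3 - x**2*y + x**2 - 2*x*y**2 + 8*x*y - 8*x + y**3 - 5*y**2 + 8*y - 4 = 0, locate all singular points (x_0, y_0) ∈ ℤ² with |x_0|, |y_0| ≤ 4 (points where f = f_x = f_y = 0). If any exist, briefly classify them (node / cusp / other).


Singular points: {(0, 2)}; classification: node.

Compute partial derivatives:
  f_x = -9*x**2 - 2*x*y + 2*x - 2*y**2 + 8*y - 8.
  f_y = -x**2 - 4*x*y + 8*x + 3*y**2 - 10*y + 8.
Scan x_0 ∈ {−4, ..., 4}. For each x_0, f_y(x_0, y) is a polynomial in y; find its integer roots y ∈ {−4, ..., 4}, then test f_x and f at those candidates.
  x = -4: f_y(-4, y) = 3*y**2 + 6*y - 40; no integer root y with |y| ≤ 4.
  x = -3: f_y(-3, y) = 3*y**2 + 2*y - 25; no integer root y with |y| ≤ 4.
  x = -2: f_y(-2, y) = 3*y**2 - 2*y - 12; no integer root y with |y| ≤ 4.
  x = -1: f_y(-1, y) = 3*y**2 - 6*y - 1; no integer root y with |y| ≤ 4.
  x = 0: f_y(0, y) = 3*y**2 - 10*y + 8; vanishes at y ∈ {2}. (0, 2): f_x = 0, f = 0 — SINGULAR.
  x = 1: f_y(1, y) = 3*y**2 - 14*y + 15; vanishes at y ∈ {3}. (1, 3): f_x = -15 ≠ 0.
  x = 2: f_y(2, y) = 3*y**2 - 18*y + 20; no integer root y with |y| ≤ 4.
  x = 3: f_y(3, y) = 3*y**2 - 22*y + 23; no integer root y with |y| ≤ 4.
  x = 4: f_y(4, y) = 3*y**2 - 26*y + 24; no integer root y with |y| ≤ 4.
Only singular point on the grid: (0, 2).
Classify: substitute x = 0 + u, y = 2 + v and expand: f = -3*u**3 - u**2*v - u**2 - 2*u*v**2 + v**3 + v**2.
No constant or linear terms (consistent with a singular point). Quadratic part: -u**2 + v**2. Cubic part: -3*u**3 - u**2*v - 2*u*v**2 + v**3.
The quadratic part v**2 - u**2 = (v − u)(v + u) splits into two distinct linear factors, so there are two distinct tangent lines y − 2 = ±(x − 0) — this is a node (ordinary double point).
Classification: node.


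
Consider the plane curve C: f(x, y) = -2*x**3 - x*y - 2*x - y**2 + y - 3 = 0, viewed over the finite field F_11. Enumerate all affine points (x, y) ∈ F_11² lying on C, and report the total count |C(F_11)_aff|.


Affine F_11-points: {(0, 6), (1, 2), (1, 9), (3, 1), (3, 8), (4, 1), (4, 7), (5, 2), (5, 5), (9, 7)}; count = 10.

For each of the 121 pairs (x, y) ∈ F_11², evaluate f(x, y) mod 11. Record the zeros.
  x = 0: [0↦8, 1↦8, 2↦6, 3↦2, 4↦7, 5↦10, 6↦0, 7↦10, 8↦7, 9↦2, 10↦6]  zeros at y ∈ {6}
  x = 1: [0↦4, 1↦3, 2↦0, 3↦6, 4↦10, 5↦1, 6↦1, 7↦10, 8↦6, 9↦0, 10↦3]  zeros at y ∈ {2, 9}
  x = 2: [0↦10, 1↦8, 2↦4, 3↦9, 4↦1, 5↦2, 6↦1, 7↦9, 8↦4, 9↦8, 10↦10]  zeros at y ∈ ∅
  x = 3: [0↦3, 1↦0, 2↦6, 3↦10, 4↦1, 5↦1, 6↦10, 7↦6, 8↦0, 9↦3, 10↦4]  zeros at y ∈ {1, 8}
  x = 4: [0↦4, 1↦0, 2↦5, 3↦8, 4↦9, 5↦8, 6↦5, 7↦0, 8↦4, 9↦6, 10↦6]  zeros at y ∈ {1, 7}
  x = 5: [0↦1, 1↦7, 2↦0, 3↦2, 4↦2, 5↦0, 6↦7, 7↦1, 8↦4, 9↦5, 10↦4]  zeros at y ∈ {2, 5}
  x = 6: [0↦4, 1↦9, 2↦1, 3↦2, 4↦1, 5↦9, 6↦4, 7↦8, 8↦10, 9↦10, 10↦8]  zeros at y ∈ ∅
  x = 7: [0↦1, 1↦5, 2↦7, 3↦7, 4↦5, 5↦1, 6↦6, 7↦9, 8↦10, 9↦9, 10↦6]  zeros at y ∈ ∅
  x = 8: [0↦2, 1↦5, 2↦6, 3↦5, 4↦2, 5↦8, 6↦1, 7↦3, 8↦3, 9↦1, 10↦8]  zeros at y ∈ ∅
  x = 9: [0↦6, 1↦8, 2↦8, 3↦6, 4↦2, 5↦7, 6↦10, 7↦0, 8↦10, 9↦7, 10↦2]  zeros at y ∈ {7}
  x = 10: [0↦1, 1↦2, 2↦1, 3↦9, 4↦4, 5↦8, 6↦10, 7↦10, 8↦8, 9↦4, 10↦9]  zeros at y ∈ ∅
Collecting zeros: affine points = {(0, 6), (1, 2), (1, 9), (3, 1), (3, 8), (4, 1), (4, 7), (5, 2), (5, 5), (9, 7)}.
Total count |C(F_11)_aff| = 10.


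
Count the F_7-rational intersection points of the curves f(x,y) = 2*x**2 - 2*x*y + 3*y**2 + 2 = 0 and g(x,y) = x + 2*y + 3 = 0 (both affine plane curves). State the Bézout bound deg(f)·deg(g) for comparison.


Common zeros: {(0, 2), (5, 3)}; count = 2; Bézout bound = 2.

deg(f) = 2, deg(g) = 1, so Bézout bound = 2.
Scan x ∈ F_7. For each x, list the y ∈ F_7 with f(x, y) ≡ 0 and those with g(x, y) ≡ 0 (mod 7); the common zeros in that column are the intersection.
  x = 0: f ≡ 0 at y ∈ {2, 5}; g ≡ 0 at y ∈ {2}; common: {2}.
  x = 1: f ≡ 0 at y ∈ ∅; g ≡ 0 at y ∈ {5}; common: ∅.
  x = 2: f ≡ 0 at y ∈ {2, 4}; g ≡ 0 at y ∈ {1}; common: ∅.
  x = 3: f ≡ 0 at y ∈ ∅; g ≡ 0 at y ∈ {4}; common: ∅.
  x = 4: f ≡ 0 at y ∈ ∅; g ≡ 0 at y ∈ {0}; common: ∅.
  x = 5: f ≡ 0 at y ∈ {3, 5}; g ≡ 0 at y ∈ {3}; common: {3}.
  x = 6: f ≡ 0 at y ∈ ∅; g ≡ 0 at y ∈ {6}; common: ∅.
Collecting: common zeros = {(0, 2), (5, 3)}, so the count is 2.
Comparison with the Bézout bound: 2 ≤ 2 = deg(f)·deg(g), as expected for curves with no common component (the bound is attained).


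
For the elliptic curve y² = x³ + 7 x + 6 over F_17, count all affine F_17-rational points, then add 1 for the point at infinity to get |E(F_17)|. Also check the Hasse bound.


Affine points = {(4, 8), (4, 9), (5, 8), (5, 9), (6, 3), (6, 14), (8, 8), (8, 9), (9, 4), (9, 13), (12, 4), (12, 13), (13, 4), (13, 13), (14, 3), (14, 14), (15, 1), (15, 16), (16, 7), (16, 10)}; affine count = 20; |E(F_17)| = 21.

Discriminant check: Δ ∝ 4a³ + 27b² = 4·7³ + 27·6² = 4·343 + 27·36 ≡ 15 (mod 17). Nonzero ⇒ E is nonsingular.
For each x ∈ F_17, compute rhs = x³ + 7·x + 6 mod 17, then count y ∈ F_17 with y² ≡ rhs.
  x = 0: rhs = 6, matching y values: none (0 points).
  x = 1: rhs = 14, matching y values: none (0 points).
  x = 2: rhs = 11, matching y values: none (0 points).
  x = 3: rhs = 3, matching y values: none (0 points).
  x = 4: rhs = 13, matching y values: 8, 9 (2 points).
  x = 5: rhs = 13, matching y values: 8, 9 (2 points).
  x = 6: rhs = 9, matching y values: 3, 14 (2 points).
  x = 7: rhs = 7, matching y values: none (0 points).
  x = 8: rhs = 13, matching y values: 8, 9 (2 points).
  x = 9: rhs = 16, matching y values: 4, 13 (2 points).
  x = 10: rhs = 5, matching y values: none (0 points).
  x = 11: rhs = 3, matching y values: none (0 points).
  x = 12: rhs = 16, matching y values: 4, 13 (2 points).
  x = 13: rhs = 16, matching y values: 4, 13 (2 points).
  x = 14: rhs = 9, matching y values: 3, 14 (2 points).
  x = 15: rhs = 1, matching y values: 1, 16 (2 points).
  x = 16: rhs = 15, matching y values: 7, 10 (2 points).
Total affine count: 20.
Full point count |E(F_17)| = 20 + 1 = 21.
Hasse bound: |21 − (17+1)| = |3| = 3 ≤ 2√17 ≈ 8.2462 ✓.


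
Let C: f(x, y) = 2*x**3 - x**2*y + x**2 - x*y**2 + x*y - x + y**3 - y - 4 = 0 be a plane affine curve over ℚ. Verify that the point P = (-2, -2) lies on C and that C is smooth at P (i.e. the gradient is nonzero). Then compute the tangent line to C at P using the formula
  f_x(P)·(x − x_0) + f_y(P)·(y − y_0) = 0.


Tangent line at P: 5*x - 3*y + 4 = 0.

Step 1: f(-2, -2) = 0, so P lies on C.
Step 2: partial derivatives
  f_x(x, y) = 6*x**2 - 2*x*y + 2*x - y**2 + y - 1, f_y(x, y) = -x**2 - 2*x*y + x + 3*y**2 - 1.
  f_x(P) = 5, f_y(P) = -3 (gradient nonzero, so P is smooth).
Step 3: tangent line at P: 5·(x − -2) + -3·(y − -2) = 0.
Expanding: 5*x - 3*y + 4 = 0.


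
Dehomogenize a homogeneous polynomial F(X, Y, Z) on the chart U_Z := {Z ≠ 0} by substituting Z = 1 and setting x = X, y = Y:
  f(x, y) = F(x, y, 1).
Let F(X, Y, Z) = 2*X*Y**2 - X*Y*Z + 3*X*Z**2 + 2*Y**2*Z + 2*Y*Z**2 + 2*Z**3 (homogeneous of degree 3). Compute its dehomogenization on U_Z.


f(x, y) = 2*x*y**2 - x*y + 3*x + 2*y**2 + 2*y + 2

On U_Z we set Z = 1. Each monomial c·X^i·Y^j·Z^k in F becomes c·x^i·y^j·1^k = c·x^i·y^j.
Substituting Z = 1: F(X, Y, 1) = 2*x*y**2 - x*y + 3*x + 2*y**2 + 2*y + 2.
Note: deg(f) ≤ deg(F) = 3; strict inequality happens when F is divisible by Z (lost terms).


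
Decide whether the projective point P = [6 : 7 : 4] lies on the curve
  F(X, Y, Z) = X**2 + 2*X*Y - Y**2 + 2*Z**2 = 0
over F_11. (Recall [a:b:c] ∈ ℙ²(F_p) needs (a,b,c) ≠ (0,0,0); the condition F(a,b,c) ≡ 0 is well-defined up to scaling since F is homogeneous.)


F(6,7,4) ≡ 4 (mod 11); P is NOT on the curve.

Evaluate F(6, 7, 4) term-by-term (mod 11).
  X**2 ↦ 1·36·1·1 = 36
  2*X*Y ↦ 2·6·7·1 = 84
  -Y**2 ↦ -1·1·49·1 = -49
  2*Z**2 ↦ 2·1·1·16 = 32
Sum: F(6, 7, 4) = (36) + (84) + (-49) + (32) = 103.
Reducing mod 11: 103 ≡ 4 (mod 11).
Since F(a, b, c) ≡ 4 ≠ 0 (mod 11), P does NOT lie on the curve.


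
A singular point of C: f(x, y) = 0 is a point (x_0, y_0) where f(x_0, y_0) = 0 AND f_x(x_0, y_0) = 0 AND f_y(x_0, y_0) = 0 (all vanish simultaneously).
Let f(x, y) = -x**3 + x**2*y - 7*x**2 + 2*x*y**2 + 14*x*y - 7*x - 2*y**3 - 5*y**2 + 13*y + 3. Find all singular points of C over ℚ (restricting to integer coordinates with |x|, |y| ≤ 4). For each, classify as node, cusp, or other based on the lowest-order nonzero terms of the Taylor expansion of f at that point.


Singular points: {(-3, -2)}; classification: cusp.

Compute partial derivatives:
  f_x = -3*x**2 + 2*x*y - 14*x + 2*y**2 + 14*y - 7.
  f_y = x**2 + 4*x*y + 14*x - 6*y**2 - 10*y + 13.
Scan x_0 ∈ {−4, ..., 4}. For each x_0, f_y(x_0, y) is a polynomial in y; find its integer roots y ∈ {−4, ..., 4}, then test f_x and f at those candidates.
  x = -4: f_y(-4, y) = -6*y**2 - 26*y - 27; no integer root y with |y| ≤ 4.
  x = -3: f_y(-3, y) = -6*y**2 - 22*y - 20; vanishes at y ∈ {-2}. (-3, -2): f_x = 0, f = 0 — SINGULAR.
  x = -2: f_y(-2, y) = -6*y**2 - 18*y - 11; no integer root y with |y| ≤ 4.
  x = -1: f_y(-1, y) = -6*y**2 - 14*y; vanishes at y ∈ {0}. (-1, 0): f_x = 4 ≠ 0.
  x = 0: f_y(0, y) = -6*y**2 - 10*y + 13; no integer root y with |y| ≤ 4.
  x = 1: f_y(1, y) = -6*y**2 - 6*y + 28; no integer root y with |y| ≤ 4.
  x = 2: f_y(2, y) = -6*y**2 - 2*y + 45; no integer root y with |y| ≤ 4.
  x = 3: f_y(3, y) = -6*y**2 + 2*y + 64; no integer root y with |y| ≤ 4.
  x = 4: f_y(4, y) = -6*y**2 + 6*y + 85; no integer root y with |y| ≤ 4.
Only singular point on the grid: (-3, -2).
Classify: substitute x = -3 + u, y = -2 + v and expand: f = -u**3 + u**2*v + 2*u*v**2 - 2*v**3 + v**2.
No constant or linear terms (consistent with a singular point). Quadratic part: v**2. Cubic part: -u**3 + u**2*v + 2*u*v**2 - 2*v**3.
The quadratic part v**2 is a perfect square, so there is a single (double) tangent line v = 0, i.e. y = -2. Restricting the cubic part to that line (v = 0) leaves -u**3 ≠ 0, so f is not divisible by v and the branch is v² ≈ u**3 to lowest order — this is a cusp.
Classification: cusp.


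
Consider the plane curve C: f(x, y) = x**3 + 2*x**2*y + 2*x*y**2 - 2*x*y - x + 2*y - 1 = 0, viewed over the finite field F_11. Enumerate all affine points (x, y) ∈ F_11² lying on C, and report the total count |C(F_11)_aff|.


Affine F_11-points: {(0, 6), (1, 2), (1, 8), (2, 2), (4, 2), (4, 3), (6, 0), (6, 4)}; count = 8.

For each of the 121 pairs (x, y) ∈ F_11², evaluate f(x, y) mod 11. Record the zeros.
  x = 0: [0↦10, 1↦1, 2↦3, 3↦5, 4↦7, 5↦9, 6↦0, 7↦2, 8↦4, 9↦6, 10↦8]  zeros at y ∈ {6}
  x = 1: [0↦10, 1↦3, 2↦0, 3↦1, 4↦6, 5↦4, 6↦6, 7↦1, 8↦0, 9↦3, 10↦10]  zeros at y ∈ {2, 8}
  x = 2: [0↦5, 1↦4, 2↦0, 3↦4, 4↦5, 5↦3, 6↦9, 7↦1, 8↦1, 9↦9, 10↦3]  zeros at y ∈ {2}
  x = 3: [0↦1, 1↦10, 2↦9, 3↦9, 4↦10, 5↦1, 6↦4, 7↦8, 8↦2, 9↦8, 10↦4]  zeros at y ∈ ∅
  x = 4: [0↦4, 1↦5, 2↦0, 3↦0, 4↦5, 5↦4, 6↦8, 7↦6, 8↦9, 9↦6, 10↦8]  zeros at y ∈ {2, 3}
  x = 5: [0↦9, 1↦6, 2↦1, 3↦5, 4↦7, 5↦7, 6↦5, 7↦1, 8↦6, 9↦9, 10↦10]  zeros at y ∈ ∅
  x = 6: [0↦0, 1↦8, 2↦7, 3↦8, 4↦0, 5↦5, 6↦1, 7↦10, 8↦10, 9↦1, 10↦5]  zeros at y ∈ {0, 4}
  x = 7: [0↦5, 1↦6, 2↦2, 3↦4, 4↦1, 5↦4, 6↦2, 7↦6, 8↦5, 9↦10, 10↦10]  zeros at y ∈ ∅
  x = 8: [0↦8, 1↦6, 2↦3, 3↦10, 4↦5, 5↦10, 6↦3, 7↦6, 8↦8, 9↦9, 10↦9]  zeros at y ∈ ∅
  x = 9: [0↦4, 1↦3, 2↦5, 3↦10, 4↦7, 5↦7, 6↦10, 7↦5, 8↦3, 9↦4, 10↦8]  zeros at y ∈ ∅
  x = 10: [0↦10, 1↦3, 2↦3, 3↦10, 4↦2, 5↦1, 6↦7, 7↦9, 8↦7, 9↦1, 10↦2]  zeros at y ∈ ∅
Collecting zeros: affine points = {(0, 6), (1, 2), (1, 8), (2, 2), (4, 2), (4, 3), (6, 0), (6, 4)}.
Total count |C(F_11)_aff| = 8.


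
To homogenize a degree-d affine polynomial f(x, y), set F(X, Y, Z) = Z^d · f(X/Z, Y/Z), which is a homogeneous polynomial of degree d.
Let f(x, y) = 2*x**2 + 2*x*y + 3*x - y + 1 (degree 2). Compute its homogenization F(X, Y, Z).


F(X, Y, Z) = 2*X**2 + 2*X*Y + 3*X*Z - Y*Z + Z**2

deg(f) = 2.
Substitute x = X/Z, y = Y/Z into f, then multiply by Z^2.
  monomial 2·x^2·y^0 ↦ 2·X^2·Y^0·Z^0.
  monomial 2·x^1·y^1 ↦ 2·X^1·Y^1·Z^0.
  monomial 3·x^1·y^0 ↦ 3·X^1·Y^0·Z^1.
  monomial -1·x^0·y^1 ↦ -1·X^0·Y^1·Z^1.
  monomial 1·x^0·y^0 ↦ 1·X^0·Y^0·Z^2.
Collecting: F(X, Y, Z) = 2*X**2 + 2*X*Y + 3*X*Z - Y*Z + Z**2.


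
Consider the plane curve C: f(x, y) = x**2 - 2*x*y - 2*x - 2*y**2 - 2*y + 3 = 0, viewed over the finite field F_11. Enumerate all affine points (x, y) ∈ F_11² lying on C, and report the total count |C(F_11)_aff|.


Affine F_11-points: {(2, 3), (2, 5), (4, 0), (4, 6), (6, 1), (6, 3), (9, 0), (9, 1), (10, 5), (10, 6)}; count = 10.

For each of the 121 pairs (x, y) ∈ F_11², evaluate f(x, y) mod 11. Record the zeros.
  x = 0: [0↦3, 1↦10, 2↦2, 3↦1, 4↦7, 5↦9, 6↦7, 7↦1, 8↦2, 9↦10, 10↦3]  zeros at y ∈ ∅
  x = 1: [0↦2, 1↦7, 2↦8, 3↦5, 4↦9, 5↦9, 6↦5, 7↦8, 8↦7, 9↦2, 10↦4]  zeros at y ∈ ∅
  x = 2: [0↦3, 1↦6, 2↦5, 3↦0, 4↦2, 5↦0, 6↦5, 7↦6, 8↦3, 9↦7, 10↦7]  zeros at y ∈ {3, 5}
  x = 3: [0↦6, 1↦7, 2↦4, 3↦8, 4↦8, 5↦4, 6↦7, 7↦6, 8↦1, 9↦3, 10↦1]  zeros at y ∈ ∅
  x = 4: [0↦0, 1↦10, 2↦5, 3↦7, 4↦5, 5↦10, 6↦0, 7↦8, 8↦1, 9↦1, 10↦8]  zeros at y ∈ {0, 6}
  x = 5: [0↦7, 1↦4, 2↦8, 3↦8, 4↦4, 5↦7, 6↦6, 7↦1, 8↦3, 9↦1, 10↦6]  zeros at y ∈ ∅
  x = 6: [0↦5, 1↦0, 2↦2, 3↦0, 4↦5, 5↦6, 6↦3, 7↦7, 8↦7, 9↦3, 10↦6]  zeros at y ∈ {1, 3}
  x = 7: [0↦5, 1↦9, 2↦9, 3↦5, 4↦8, 5↦7, 6↦2, 7↦4, 8↦2, 9↦7, 10↦8]  zeros at y ∈ ∅
  x = 8: [0↦7, 1↦9, 2↦7, 3↦1, 4↦2, 5↦10, 6↦3, 7↦3, 8↦10, 9↦2, 10↦1]  zeros at y ∈ ∅
  x = 9: [0↦0, 1↦0, 2↦7, 3↦10, 4↦9, 5↦4, 6↦6, 7↦4, 8↦9, 9↦10, 10↦7]  zeros at y ∈ {0, 1}
  x = 10: [0↦6, 1↦4, 2↦9, 3↦10, 4↦7, 5↦0, 6↦0, 7↦7, 8↦10, 9↦9, 10↦4]  zeros at y ∈ {5, 6}
Collecting zeros: affine points = {(2, 3), (2, 5), (4, 0), (4, 6), (6, 1), (6, 3), (9, 0), (9, 1), (10, 5), (10, 6)}.
Total count |C(F_11)_aff| = 10.


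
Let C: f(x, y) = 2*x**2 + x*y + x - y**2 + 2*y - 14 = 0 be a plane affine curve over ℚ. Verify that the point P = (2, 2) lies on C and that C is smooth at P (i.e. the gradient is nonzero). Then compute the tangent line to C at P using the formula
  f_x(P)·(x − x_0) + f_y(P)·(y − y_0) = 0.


Tangent line at P: 11*x - 22 = 0.

Step 1: f(2, 2) = 0, so P lies on C.
Step 2: partial derivatives
  f_x(x, y) = 4*x + y + 1, f_y(x, y) = x - 2*y + 2.
  f_x(P) = 11, f_y(P) = 0 (gradient nonzero, so P is smooth).
Step 3: tangent line at P: 11·(x − 2) + 0·(y − 2) = 0.
Expanding: 11*x - 22 = 0.


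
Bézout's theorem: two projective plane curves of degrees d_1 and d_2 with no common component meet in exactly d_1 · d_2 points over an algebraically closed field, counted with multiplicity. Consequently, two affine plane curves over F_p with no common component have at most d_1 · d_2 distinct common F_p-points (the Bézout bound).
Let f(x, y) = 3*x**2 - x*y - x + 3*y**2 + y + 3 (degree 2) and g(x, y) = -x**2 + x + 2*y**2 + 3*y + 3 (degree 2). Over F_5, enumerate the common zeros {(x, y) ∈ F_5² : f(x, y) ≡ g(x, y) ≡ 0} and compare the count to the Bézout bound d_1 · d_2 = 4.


Common zeros: ∅; count = 0; Bézout bound = 4.

deg(f) = 2, deg(g) = 2, so Bézout bound = 4.
Scan x ∈ F_5. For each x, list the y ∈ F_5 with f(x, y) ≡ 0 and those with g(x, y) ≡ 0 (mod 5); the common zeros in that column are the intersection.
  x = 0: f ≡ 0 at y ∈ {4}; g ≡ 0 at y ∈ {3}; common: ∅.
  x = 1: f ≡ 0 at y ∈ {0}; g ≡ 0 at y ∈ {3}; common: ∅.
  x = 2: f ≡ 0 at y ∈ {1}; g ≡ 0 at y ∈ {2, 4}; common: ∅.
  x = 3: f ≡ 0 at y ∈ {2}; g ≡ 0 at y ∈ ∅; common: ∅.
  x = 4: f ≡ 0 at y ∈ {3}; g ≡ 0 at y ∈ {2, 4}; common: ∅.
Collecting: common zeros = ∅, so the count is 0.
Comparison with the Bézout bound: 0 ≤ 4 = deg(f)·deg(g), as expected for curves with no common component (the affine F_5-count falls short of the bound because intersections may lie at infinity, over extension fields, or carry multiplicity).


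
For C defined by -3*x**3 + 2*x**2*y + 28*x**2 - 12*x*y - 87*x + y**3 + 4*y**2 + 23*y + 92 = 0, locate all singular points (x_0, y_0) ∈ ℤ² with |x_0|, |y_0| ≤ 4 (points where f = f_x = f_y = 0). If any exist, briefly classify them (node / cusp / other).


Singular points: {(3, -1)}; classification: node.

Compute partial derivatives:
  f_x = -9*x**2 + 4*x*y + 56*x - 12*y - 87.
  f_y = 2*x**2 - 12*x + 3*y**2 + 8*y + 23.
Scan x_0 ∈ {−4, ..., 4}. For each x_0, f_y(x_0, y) is a polynomial in y; find its integer roots y ∈ {−4, ..., 4}, then test f_x and f at those candidates.
  x = -4: f_y(-4, y) = 3*y**2 + 8*y + 103; no integer root y with |y| ≤ 4.
  x = -3: f_y(-3, y) = 3*y**2 + 8*y + 77; no integer root y with |y| ≤ 4.
  x = -2: f_y(-2, y) = 3*y**2 + 8*y + 55; no integer root y with |y| ≤ 4.
  x = -1: f_y(-1, y) = 3*y**2 + 8*y + 37; no integer root y with |y| ≤ 4.
  x = 0: f_y(0, y) = 3*y**2 + 8*y + 23; no integer root y with |y| ≤ 4.
  x = 1: f_y(1, y) = 3*y**2 + 8*y + 13; no integer root y with |y| ≤ 4.
  x = 2: f_y(2, y) = 3*y**2 + 8*y + 7; no integer root y with |y| ≤ 4.
  x = 3: f_y(3, y) = 3*y**2 + 8*y + 5; vanishes at y ∈ {-1}. (3, -1): f_x = 0, f = 0 — SINGULAR.
  x = 4: f_y(4, y) = 3*y**2 + 8*y + 7; no integer root y with |y| ≤ 4.
Only singular point on the grid: (3, -1).
Classify: substitute x = 3 + u, y = -1 + v and expand: f = -3*u**3 + 2*u**2*v - u**2 + v**3 + v**2.
No constant or linear terms (consistent with a singular point). Quadratic part: -u**2 + v**2. Cubic part: -3*u**3 + 2*u**2*v + v**3.
The quadratic part v**2 - u**2 = (v − u)(v + u) splits into two distinct linear factors, so there are two distinct tangent lines y − -1 = ±(x − 3) — this is a node (ordinary double point).
Classification: node.


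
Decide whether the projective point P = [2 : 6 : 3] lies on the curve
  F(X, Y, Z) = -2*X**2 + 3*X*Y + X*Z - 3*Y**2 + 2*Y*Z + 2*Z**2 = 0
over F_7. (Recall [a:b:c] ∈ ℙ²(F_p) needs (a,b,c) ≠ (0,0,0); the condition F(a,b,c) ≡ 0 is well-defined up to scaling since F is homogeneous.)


F(2,6,3) ≡ 1 (mod 7); P is NOT on the curve.

Evaluate F(2, 6, 3) term-by-term (mod 7).
  -2*X**2 ↦ -2·4·1·1 = -8
  3*X*Y ↦ 3·2·6·1 = 36
  X*Z ↦ 1·2·1·3 = 6
  -3*Y**2 ↦ -3·1·36·1 = -108
  2*Y*Z ↦ 2·1·6·3 = 36
  2*Z**2 ↦ 2·1·1·9 = 18
Sum: F(2, 6, 3) = (-8) + (36) + (6) + (-108) + (36) + (18) = -20.
Reducing mod 7: -20 ≡ 1 (mod 7).
Since F(a, b, c) ≡ 1 ≠ 0 (mod 7), P does NOT lie on the curve.


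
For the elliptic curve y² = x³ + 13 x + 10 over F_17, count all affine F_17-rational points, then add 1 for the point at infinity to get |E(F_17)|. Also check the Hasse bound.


Affine points = {(3, 5), (3, 12), (5, 8), (5, 9), (6, 7), (6, 10), (7, 6), (7, 11), (10, 1), (10, 16), (13, 8), (13, 9), (16, 8), (16, 9)}; affine count = 14; |E(F_17)| = 15.

Discriminant check: Δ ∝ 4a³ + 27b² = 4·13³ + 27·10² = 4·2197 + 27·100 ≡ 13 (mod 17). Nonzero ⇒ E is nonsingular.
For each x ∈ F_17, compute rhs = x³ + 13·x + 10 mod 17, then count y ∈ F_17 with y² ≡ rhs.
  x = 0: rhs = 10, matching y values: none (0 points).
  x = 1: rhs = 7, matching y values: none (0 points).
  x = 2: rhs = 10, matching y values: none (0 points).
  x = 3: rhs = 8, matching y values: 5, 12 (2 points).
  x = 4: rhs = 7, matching y values: none (0 points).
  x = 5: rhs = 13, matching y values: 8, 9 (2 points).
  x = 6: rhs = 15, matching y values: 7, 10 (2 points).
  x = 7: rhs = 2, matching y values: 6, 11 (2 points).
  x = 8: rhs = 14, matching y values: none (0 points).
  x = 9: rhs = 6, matching y values: none (0 points).
  x = 10: rhs = 1, matching y values: 1, 16 (2 points).
  x = 11: rhs = 5, matching y values: none (0 points).
  x = 12: rhs = 7, matching y values: none (0 points).
  x = 13: rhs = 13, matching y values: 8, 9 (2 points).
  x = 14: rhs = 12, matching y values: none (0 points).
  x = 15: rhs = 10, matching y values: none (0 points).
  x = 16: rhs = 13, matching y values: 8, 9 (2 points).
Total affine count: 14.
Full point count |E(F_17)| = 14 + 1 = 15.
Hasse bound: |15 − (17+1)| = |-3| = 3 ≤ 2√17 ≈ 8.2462 ✓.


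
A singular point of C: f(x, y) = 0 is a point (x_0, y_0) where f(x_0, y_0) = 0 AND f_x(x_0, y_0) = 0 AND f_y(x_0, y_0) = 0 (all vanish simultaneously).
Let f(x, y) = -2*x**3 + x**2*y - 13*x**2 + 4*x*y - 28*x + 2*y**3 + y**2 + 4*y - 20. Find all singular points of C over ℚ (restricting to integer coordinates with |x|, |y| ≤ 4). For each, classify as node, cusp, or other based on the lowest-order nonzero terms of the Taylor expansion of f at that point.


Singular points: {(-2, 0)}; classification: node.

Compute partial derivatives:
  f_x = -6*x**2 + 2*x*y - 26*x + 4*y - 28.
  f_y = x**2 + 4*x + 6*y**2 + 2*y + 4.
Scan x_0 ∈ {−4, ..., 4}. For each x_0, f_y(x_0, y) is a polynomial in y; find its integer roots y ∈ {−4, ..., 4}, then test f_x and f at those candidates.
  x = -4: f_y(-4, y) = 6*y**2 + 2*y + 4; no integer root y with |y| ≤ 4.
  x = -3: f_y(-3, y) = 6*y**2 + 2*y + 1; no integer root y with |y| ≤ 4.
  x = -2: f_y(-2, y) = 6*y**2 + 2*y; vanishes at y ∈ {0}. (-2, 0): f_x = 0, f = 0 — SINGULAR.
  x = -1: f_y(-1, y) = 6*y**2 + 2*y + 1; no integer root y with |y| ≤ 4.
  x = 0: f_y(0, y) = 6*y**2 + 2*y + 4; no integer root y with |y| ≤ 4.
  x = 1: f_y(1, y) = 6*y**2 + 2*y + 9; no integer root y with |y| ≤ 4.
  x = 2: f_y(2, y) = 6*y**2 + 2*y + 16; no integer root y with |y| ≤ 4.
  x = 3: f_y(3, y) = 6*y**2 + 2*y + 25; no integer root y with |y| ≤ 4.
  x = 4: f_y(4, y) = 6*y**2 + 2*y + 36; no integer root y with |y| ≤ 4.
Only singular point on the grid: (-2, 0).
Classify: substitute x = -2 + u, y = 0 + v and expand: f = -2*u**3 + u**2*v - u**2 + 2*v**3 + v**2.
No constant or linear terms (consistent with a singular point). Quadratic part: -u**2 + v**2. Cubic part: -2*u**3 + u**2*v + 2*v**3.
The quadratic part v**2 - u**2 = (v − u)(v + u) splits into two distinct linear factors, so there are two distinct tangent lines y − 0 = ±(x − -2) — this is a node (ordinary double point).
Classification: node.


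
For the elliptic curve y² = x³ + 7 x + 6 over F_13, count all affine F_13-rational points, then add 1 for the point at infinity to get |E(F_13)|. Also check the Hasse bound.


Affine points = {(1, 1), (1, 12), (5, 6), (5, 7), (6, 2), (6, 11), (10, 6), (10, 7), (11, 6), (11, 7)}; affine count = 10; |E(F_13)| = 11.

Discriminant check: Δ ∝ 4a³ + 27b² = 4·7³ + 27·6² = 4·343 + 27·36 ≡ 4 (mod 13). Nonzero ⇒ E is nonsingular.
For each x ∈ F_13, compute rhs = x³ + 7·x + 6 mod 13, then count y ∈ F_13 with y² ≡ rhs.
  x = 0: rhs = 6, matching y values: none (0 points).
  x = 1: rhs = 1, matching y values: 1, 12 (2 points).
  x = 2: rhs = 2, matching y values: none (0 points).
  x = 3: rhs = 2, matching y values: none (0 points).
  x = 4: rhs = 7, matching y values: none (0 points).
  x = 5: rhs = 10, matching y values: 6, 7 (2 points).
  x = 6: rhs = 4, matching y values: 2, 11 (2 points).
  x = 7: rhs = 8, matching y values: none (0 points).
  x = 8: rhs = 2, matching y values: none (0 points).
  x = 9: rhs = 5, matching y values: none (0 points).
  x = 10: rhs = 10, matching y values: 6, 7 (2 points).
  x = 11: rhs = 10, matching y values: 6, 7 (2 points).
  x = 12: rhs = 11, matching y values: none (0 points).
Total affine count: 10.
Full point count |E(F_13)| = 10 + 1 = 11.
Hasse bound: |11 − (13+1)| = |-3| = 3 ≤ 2√13 ≈ 7.2111 ✓.


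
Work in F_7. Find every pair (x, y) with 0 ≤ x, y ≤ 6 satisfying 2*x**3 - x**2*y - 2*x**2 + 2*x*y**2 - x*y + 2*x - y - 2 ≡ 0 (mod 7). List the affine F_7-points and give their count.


Affine F_7-points: {(0, 5), (1, 0), (1, 5), (2, 1), (2, 6), (3, 4), (6, 5)}; count = 7.

For each of the 49 pairs (x, y) ∈ F_7², evaluate f(x, y) mod 7. Record the zeros.
  x = 0: [0↦5, 1↦4, 2↦3, 3↦2, 4↦1, 5↦0, 6↦6]  zeros at y ∈ {5}
  x = 1: [0↦0, 1↦6, 2↦2, 3↦2, 4↦6, 5↦0, 6↦5]  zeros at y ∈ {0, 5}
  x = 2: [0↦3, 1↦0, 2↦5, 3↦4, 4↦4, 5↦5, 6↦0]  zeros at y ∈ {1, 6}
  x = 3: [0↦5, 1↦5, 2↦3, 3↦6, 4↦0, 5↦6, 6↦3]  zeros at y ∈ {4}
  x = 4: [0↦4, 1↦5, 2↦1, 3↦6, 4↦6, 5↦1, 6↦5]  zeros at y ∈ ∅
  x = 5: [0↦5, 1↦5, 2↦4, 3↦2, 4↦6, 5↦2, 6↦4]  zeros at y ∈ ∅
  x = 6: [0↦6, 1↦3, 2↦3, 3↦6, 4↦5, 5↦0, 6↦5]  zeros at y ∈ {5}
Collecting zeros: affine points = {(0, 5), (1, 0), (1, 5), (2, 1), (2, 6), (3, 4), (6, 5)}.
Total count |C(F_7)_aff| = 7.


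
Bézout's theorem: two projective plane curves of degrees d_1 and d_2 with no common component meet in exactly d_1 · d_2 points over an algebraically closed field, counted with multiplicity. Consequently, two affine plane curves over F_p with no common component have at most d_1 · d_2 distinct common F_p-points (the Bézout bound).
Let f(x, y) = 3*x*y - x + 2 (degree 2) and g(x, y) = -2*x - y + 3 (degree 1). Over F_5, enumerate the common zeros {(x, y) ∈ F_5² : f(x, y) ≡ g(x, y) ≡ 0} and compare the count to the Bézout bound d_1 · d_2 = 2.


Common zeros: ∅; count = 0; Bézout bound = 2.

deg(f) = 2, deg(g) = 1, so Bézout bound = 2.
Scan x ∈ F_5. For each x, list the y ∈ F_5 with f(x, y) ≡ 0 and those with g(x, y) ≡ 0 (mod 5); the common zeros in that column are the intersection.
  x = 0: f ≡ 0 at y ∈ ∅; g ≡ 0 at y ∈ {3}; common: ∅.
  x = 1: f ≡ 0 at y ∈ {3}; g ≡ 0 at y ∈ {1}; common: ∅.
  x = 2: f ≡ 0 at y ∈ {0}; g ≡ 0 at y ∈ {4}; common: ∅.
  x = 3: f ≡ 0 at y ∈ {4}; g ≡ 0 at y ∈ {2}; common: ∅.
  x = 4: f ≡ 0 at y ∈ {1}; g ≡ 0 at y ∈ {0}; common: ∅.
Collecting: common zeros = ∅, so the count is 0.
Comparison with the Bézout bound: 0 ≤ 2 = deg(f)·deg(g), as expected for curves with no common component (the affine F_5-count falls short of the bound because intersections may lie at infinity, over extension fields, or carry multiplicity).


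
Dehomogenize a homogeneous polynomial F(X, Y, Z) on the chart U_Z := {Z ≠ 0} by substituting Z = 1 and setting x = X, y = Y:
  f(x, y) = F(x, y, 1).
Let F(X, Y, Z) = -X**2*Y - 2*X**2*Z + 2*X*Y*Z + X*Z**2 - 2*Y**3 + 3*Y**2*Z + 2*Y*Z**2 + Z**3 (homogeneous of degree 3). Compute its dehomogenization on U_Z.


f(x, y) = -x**2*y - 2*x**2 + 2*x*y + x - 2*y**3 + 3*y**2 + 2*y + 1

On U_Z we set Z = 1. Each monomial c·X^i·Y^j·Z^k in F becomes c·x^i·y^j·1^k = c·x^i·y^j.
Substituting Z = 1: F(X, Y, 1) = -x**2*y - 2*x**2 + 2*x*y + x - 2*y**3 + 3*y**2 + 2*y + 1.
Note: deg(f) ≤ deg(F) = 3; strict inequality happens when F is divisible by Z (lost terms).


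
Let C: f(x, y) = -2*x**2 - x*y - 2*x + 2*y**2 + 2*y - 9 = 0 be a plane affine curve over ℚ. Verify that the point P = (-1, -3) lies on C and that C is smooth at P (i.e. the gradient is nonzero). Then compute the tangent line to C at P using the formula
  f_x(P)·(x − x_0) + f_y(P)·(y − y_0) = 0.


Tangent line at P: 5*x - 9*y - 22 = 0.

Step 1: f(-1, -3) = 0, so P lies on C.
Step 2: partial derivatives
  f_x(x, y) = -4*x - y - 2, f_y(x, y) = -x + 4*y + 2.
  f_x(P) = 5, f_y(P) = -9 (gradient nonzero, so P is smooth).
Step 3: tangent line at P: 5·(x − -1) + -9·(y − -3) = 0.
Expanding: 5*x - 9*y - 22 = 0.


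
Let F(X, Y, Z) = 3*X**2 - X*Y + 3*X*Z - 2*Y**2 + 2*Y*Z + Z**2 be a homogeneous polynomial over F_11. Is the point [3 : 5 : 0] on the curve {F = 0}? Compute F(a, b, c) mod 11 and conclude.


F(3,5,0) ≡ 6 (mod 11); P is NOT on the curve.

Evaluate F(3, 5, 0) term-by-term (mod 11).
  3*X**2 ↦ 3·9·1·1 = 27
  -X*Y ↦ -1·3·5·1 = -15
  3*X*Z ↦ 3·3·1·0 = 0
  -2*Y**2 ↦ -2·1·25·1 = -50
  2*Y*Z ↦ 2·1·5·0 = 0
  Z**2 ↦ 1·1·1·0 = 0
Sum: F(3, 5, 0) = (27) + (-15) + (0) + (-50) + (0) + (0) = -38.
Reducing mod 11: -38 ≡ 6 (mod 11).
Since F(a, b, c) ≡ 6 ≠ 0 (mod 11), P does NOT lie on the curve.


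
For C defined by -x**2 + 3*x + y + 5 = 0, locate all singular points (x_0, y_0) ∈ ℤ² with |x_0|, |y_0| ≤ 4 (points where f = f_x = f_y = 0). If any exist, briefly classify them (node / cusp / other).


No singular points in the scanned grid; C is smooth there.

Compute partial derivatives:
  f_x = 3 - 2*x.
  f_y = 1.
f_y = 1 is a nonzero constant, so f_y never vanishes: no point (x, y) can satisfy f = f_x = f_y = 0. In particular no (x, y) ∈ {−4, ..., 4}² is singular; the curve is smooth.


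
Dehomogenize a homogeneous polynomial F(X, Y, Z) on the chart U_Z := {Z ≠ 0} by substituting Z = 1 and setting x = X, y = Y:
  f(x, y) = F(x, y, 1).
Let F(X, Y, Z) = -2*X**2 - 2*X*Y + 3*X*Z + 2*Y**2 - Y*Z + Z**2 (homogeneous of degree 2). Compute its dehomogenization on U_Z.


f(x, y) = -2*x**2 - 2*x*y + 3*x + 2*y**2 - y + 1

On U_Z we set Z = 1. Each monomial c·X^i·Y^j·Z^k in F becomes c·x^i·y^j·1^k = c·x^i·y^j.
Substituting Z = 1: F(X, Y, 1) = -2*x**2 - 2*x*y + 3*x + 2*y**2 - y + 1.
Note: deg(f) ≤ deg(F) = 2; strict inequality happens when F is divisible by Z (lost terms).


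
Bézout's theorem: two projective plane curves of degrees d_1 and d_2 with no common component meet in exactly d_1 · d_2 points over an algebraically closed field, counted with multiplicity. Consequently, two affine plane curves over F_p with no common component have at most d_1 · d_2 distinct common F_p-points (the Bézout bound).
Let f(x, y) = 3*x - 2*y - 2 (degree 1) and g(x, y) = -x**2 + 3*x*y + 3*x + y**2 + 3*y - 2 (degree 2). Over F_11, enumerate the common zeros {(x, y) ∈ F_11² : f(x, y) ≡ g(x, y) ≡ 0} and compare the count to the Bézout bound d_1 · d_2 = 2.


Common zeros: {(2, 2), (3, 9)}; count = 2; Bézout bound = 2.

deg(f) = 1, deg(g) = 2, so Bézout bound = 2.
Scan x ∈ F_11. For each x, list the y ∈ F_11 with f(x, y) ≡ 0 and those with g(x, y) ≡ 0 (mod 11); the common zeros in that column are the intersection.
  x = 0: f ≡ 0 at y ∈ {10}; g ≡ 0 at y ∈ ∅; common: ∅.
  x = 1: f ≡ 0 at y ∈ {6}; g ≡ 0 at y ∈ {0, 5}; common: ∅.
  x = 2: f ≡ 0 at y ∈ {2}; g ≡ 0 at y ∈ {0, 2}; common: {2}.
  x = 3: f ≡ 0 at y ∈ {9}; g ≡ 0 at y ∈ {1, 9}; common: {9}.
  x = 4: f ≡ 0 at y ∈ {5}; g ≡ 0 at y ∈ ∅; common: ∅.
  x = 5: f ≡ 0 at y ∈ {1}; g ≡ 0 at y ∈ {6, 9}; common: ∅.
  x = 6: f ≡ 0 at y ∈ {8}; g ≡ 0 at y ∈ {5, 7}; common: ∅.
  x = 7: f ≡ 0 at y ∈ {4}; g ≡ 0 at y ∈ {2, 7}; common: ∅.
  x = 8: f ≡ 0 at y ∈ {0}; g ≡ 0 at y ∈ ∅; common: ∅.
  x = 9: f ≡ 0 at y ∈ {7}; g ≡ 0 at y ∈ ∅; common: ∅.
  x = 10: f ≡ 0 at y ∈ {3}; g ≡ 0 at y ∈ ∅; common: ∅.
Collecting: common zeros = {(2, 2), (3, 9)}, so the count is 2.
Comparison with the Bézout bound: 2 ≤ 2 = deg(f)·deg(g), as expected for curves with no common component (the bound is attained).


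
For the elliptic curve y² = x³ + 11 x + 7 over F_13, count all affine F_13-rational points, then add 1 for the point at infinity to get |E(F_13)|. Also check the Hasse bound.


Affine points = {(6, 4), (6, 9), (8, 3), (8, 10), (9, 4), (9, 9), (10, 5), (10, 8), (11, 4), (11, 9)}; affine count = 10; |E(F_13)| = 11.

Discriminant check: Δ ∝ 4a³ + 27b² = 4·11³ + 27·7² = 4·1331 + 27·49 ≡ 4 (mod 13). Nonzero ⇒ E is nonsingular.
For each x ∈ F_13, compute rhs = x³ + 11·x + 7 mod 13, then count y ∈ F_13 with y² ≡ rhs.
  x = 0: rhs = 7, matching y values: none (0 points).
  x = 1: rhs = 6, matching y values: none (0 points).
  x = 2: rhs = 11, matching y values: none (0 points).
  x = 3: rhs = 2, matching y values: none (0 points).
  x = 4: rhs = 11, matching y values: none (0 points).
  x = 5: rhs = 5, matching y values: none (0 points).
  x = 6: rhs = 3, matching y values: 4, 9 (2 points).
  x = 7: rhs = 11, matching y values: none (0 points).
  x = 8: rhs = 9, matching y values: 3, 10 (2 points).
  x = 9: rhs = 3, matching y values: 4, 9 (2 points).
  x = 10: rhs = 12, matching y values: 5, 8 (2 points).
  x = 11: rhs = 3, matching y values: 4, 9 (2 points).
  x = 12: rhs = 8, matching y values: none (0 points).
Total affine count: 10.
Full point count |E(F_13)| = 10 + 1 = 11.
Hasse bound: |11 − (13+1)| = |-3| = 3 ≤ 2√13 ≈ 7.2111 ✓.


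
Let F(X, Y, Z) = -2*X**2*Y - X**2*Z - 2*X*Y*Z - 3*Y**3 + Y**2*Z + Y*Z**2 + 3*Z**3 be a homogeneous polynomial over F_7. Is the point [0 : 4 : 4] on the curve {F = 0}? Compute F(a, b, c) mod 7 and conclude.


F(0,4,4) ≡ 2 (mod 7); P is NOT on the curve.

Evaluate F(0, 4, 4) term-by-term (mod 7).
  -2*X**2*Y ↦ -2·0·4·1 = 0
  -X**2*Z ↦ -1·0·1·4 = 0
  -2*X*Y*Z ↦ -2·0·4·4 = 0
  -3*Y**3 ↦ -3·1·64·1 = -192
  Y**2*Z ↦ 1·1·16·4 = 64
  Y*Z**2 ↦ 1·1·4·16 = 64
  3*Z**3 ↦ 3·1·1·64 = 192
Sum: F(0, 4, 4) = (0) + (0) + (0) + (-192) + (64) + (64) + (192) = 128.
Reducing mod 7: 128 ≡ 2 (mod 7).
Since F(a, b, c) ≡ 2 ≠ 0 (mod 7), P does NOT lie on the curve.


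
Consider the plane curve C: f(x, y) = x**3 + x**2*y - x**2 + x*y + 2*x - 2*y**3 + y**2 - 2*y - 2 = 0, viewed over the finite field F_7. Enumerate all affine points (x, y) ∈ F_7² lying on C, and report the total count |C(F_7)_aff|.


Affine F_7-points: {(1, 0), (1, 4), (3, 3), (4, 3), (4, 4), (5, 3), (6, 4)}; count = 7.

For each of the 49 pairs (x, y) ∈ F_7², evaluate f(x, y) mod 7. Record the zeros.
  x = 0: [0↦5, 1↦2, 2↦3, 3↦3, 4↦4, 5↦1, 6↦3]  zeros at y ∈ ∅
  x = 1: [0↦0, 1↦6, 2↦2, 3↦4, 4↦0, 5↦6, 6↦3]  zeros at y ∈ {0, 4}
  x = 2: [0↦6, 1↦2, 2↦2, 3↦1, 4↦1, 5↦4, 6↦5]  zeros at y ∈ ∅
  x = 3: [0↦1, 1↦3, 2↦2, 3↦0, 4↦6, 5↦1, 6↦1]  zeros at y ∈ {3}
  x = 4: [0↦5, 1↦1, 2↦1, 3↦0, 4↦0, 5↦3, 6↦4]  zeros at y ∈ {3, 4}
  x = 5: [0↦3, 1↦2, 2↦5, 3↦0, 4↦3, 5↦2, 6↦6]  zeros at y ∈ {3}
  x = 6: [0↦1, 1↦5, 2↦6, 3↦6, 4↦0, 5↦4, 6↦6]  zeros at y ∈ {4}
Collecting zeros: affine points = {(1, 0), (1, 4), (3, 3), (4, 3), (4, 4), (5, 3), (6, 4)}.
Total count |C(F_7)_aff| = 7.


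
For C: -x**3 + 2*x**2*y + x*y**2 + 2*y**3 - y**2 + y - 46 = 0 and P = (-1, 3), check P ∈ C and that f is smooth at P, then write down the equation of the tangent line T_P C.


Tangent line at P: -6*x + 45*y - 141 = 0.

Step 1: f(-1, 3) = 0, so P lies on C.
Step 2: partial derivatives
  f_x(x, y) = -3*x**2 + 4*x*y + y**2, f_y(x, y) = 2*x**2 + 2*x*y + 6*y**2 - 2*y + 1.
  f_x(P) = -6, f_y(P) = 45 (gradient nonzero, so P is smooth).
Step 3: tangent line at P: -6·(x − -1) + 45·(y − 3) = 0.
Expanding: -6*x + 45*y - 141 = 0.


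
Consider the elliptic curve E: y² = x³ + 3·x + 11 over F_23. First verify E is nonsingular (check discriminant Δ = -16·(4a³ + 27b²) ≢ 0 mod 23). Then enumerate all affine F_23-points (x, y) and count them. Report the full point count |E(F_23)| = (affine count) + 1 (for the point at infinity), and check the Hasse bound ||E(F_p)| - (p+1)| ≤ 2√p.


Affine points = {(2, 5), (2, 18), (3, 1), (3, 22), (4, 8), (4, 15), (5, 6), (5, 17), (8, 8), (8, 15), (9, 10), (9, 13), (10, 11), (10, 12), (11, 8), (11, 15), (12, 2), (12, 21), (13, 4), (13, 19), (15, 2), (15, 21), (18, 3), (18, 20), (19, 2), (19, 21)}; affine count = 26; |E(F_23)| = 27.

Discriminant check: Δ ∝ 4a³ + 27b² = 4·3³ + 27·11² = 4·27 + 27·121 ≡ 17 (mod 23). Nonzero ⇒ E is nonsingular.
For each x ∈ F_23, compute rhs = x³ + 3·x + 11 mod 23, then count y ∈ F_23 with y² ≡ rhs.
  x = 0: rhs = 11, matching y values: none (0 points).
  x = 1: rhs = 15, matching y values: none (0 points).
  x = 2: rhs = 2, matching y values: 5, 18 (2 points).
  x = 3: rhs = 1, matching y values: 1, 22 (2 points).
  x = 4: rhs = 18, matching y values: 8, 15 (2 points).
  x = 5: rhs = 13, matching y values: 6, 17 (2 points).
  x = 6: rhs = 15, matching y values: none (0 points).
  x = 7: rhs = 7, matching y values: none (0 points).
  x = 8: rhs = 18, matching y values: 8, 15 (2 points).
  x = 9: rhs = 8, matching y values: 10, 13 (2 points).
  x = 10: rhs = 6, matching y values: 11, 12 (2 points).
  x = 11: rhs = 18, matching y values: 8, 15 (2 points).
  x = 12: rhs = 4, matching y values: 2, 21 (2 points).
  x = 13: rhs = 16, matching y values: 4, 19 (2 points).
  x = 14: rhs = 14, matching y values: none (0 points).
  x = 15: rhs = 4, matching y values: 2, 21 (2 points).
  x = 16: rhs = 15, matching y values: none (0 points).
  x = 17: rhs = 7, matching y values: none (0 points).
  x = 18: rhs = 9, matching y values: 3, 20 (2 points).
  x = 19: rhs = 4, matching y values: 2, 21 (2 points).
  x = 20: rhs = 21, matching y values: none (0 points).
  x = 21: rhs = 20, matching y values: none (0 points).
  x = 22: rhs = 7, matching y values: none (0 points).
Total affine count: 26.
Full point count |E(F_23)| = 26 + 1 = 27.
Hasse bound: |27 − (23+1)| = |3| = 3 ≤ 2√23 ≈ 9.5917 ✓.


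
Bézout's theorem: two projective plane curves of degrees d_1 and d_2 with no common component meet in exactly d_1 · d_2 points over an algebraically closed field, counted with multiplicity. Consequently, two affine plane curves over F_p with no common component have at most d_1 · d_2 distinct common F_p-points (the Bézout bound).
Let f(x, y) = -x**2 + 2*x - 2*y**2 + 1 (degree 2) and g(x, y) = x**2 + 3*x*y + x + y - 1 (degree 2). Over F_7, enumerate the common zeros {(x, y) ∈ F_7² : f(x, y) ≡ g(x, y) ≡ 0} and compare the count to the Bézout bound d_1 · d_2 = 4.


Common zeros: ∅; count = 0; Bézout bound = 4.

deg(f) = 2, deg(g) = 2, so Bézout bound = 4.
Scan x ∈ F_7. For each x, list the y ∈ F_7 with f(x, y) ≡ 0 and those with g(x, y) ≡ 0 (mod 7); the common zeros in that column are the intersection.
  x = 0: f ≡ 0 at y ∈ {2, 5}; g ≡ 0 at y ∈ {1}; common: ∅.
  x = 1: f ≡ 0 at y ∈ {1, 6}; g ≡ 0 at y ∈ {5}; common: ∅.
  x = 2: f ≡ 0 at y ∈ {2, 5}; g ≡ 0 at y ∈ ∅; common: ∅.
  x = 3: f ≡ 0 at y ∈ ∅; g ≡ 0 at y ∈ {1}; common: ∅.
  x = 4: f ≡ 0 at y ∈ {0}; g ≡ 0 at y ∈ {5}; common: ∅.
  x = 5: f ≡ 0 at y ∈ {0}; g ≡ 0 at y ∈ {3}; common: ∅.
  x = 6: f ≡ 0 at y ∈ ∅; g ≡ 0 at y ∈ {3}; common: ∅.
Collecting: common zeros = ∅, so the count is 0.
Comparison with the Bézout bound: 0 ≤ 4 = deg(f)·deg(g), as expected for curves with no common component (the affine F_7-count falls short of the bound because intersections may lie at infinity, over extension fields, or carry multiplicity).


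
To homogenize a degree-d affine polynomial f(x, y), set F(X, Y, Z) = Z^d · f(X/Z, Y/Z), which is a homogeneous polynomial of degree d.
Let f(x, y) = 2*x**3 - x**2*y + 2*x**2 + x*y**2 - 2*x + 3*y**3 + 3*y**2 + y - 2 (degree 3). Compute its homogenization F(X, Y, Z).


F(X, Y, Z) = 2*X**3 - X**2*Y + 2*X**2*Z + X*Y**2 - 2*X*Z**2 + 3*Y**3 + 3*Y**2*Z + Y*Z**2 - 2*Z**3

deg(f) = 3.
Substitute x = X/Z, y = Y/Z into f, then multiply by Z^3.
  monomial 2·x^3·y^0 ↦ 2·X^3·Y^0·Z^0.
  monomial -1·x^2·y^1 ↦ -1·X^2·Y^1·Z^0.
  monomial 2·x^2·y^0 ↦ 2·X^2·Y^0·Z^1.
  monomial 1·x^1·y^2 ↦ 1·X^1·Y^2·Z^0.
  monomial -2·x^1·y^0 ↦ -2·X^1·Y^0·Z^2.
  monomial 3·x^0·y^3 ↦ 3·X^0·Y^3·Z^0.
  monomial 3·x^0·y^2 ↦ 3·X^0·Y^2·Z^1.
  monomial 1·x^0·y^1 ↦ 1·X^0·Y^1·Z^2.
  monomial -2·x^0·y^0 ↦ -2·X^0·Y^0·Z^3.
Collecting: F(X, Y, Z) = 2*X**3 - X**2*Y + 2*X**2*Z + X*Y**2 - 2*X*Z**2 + 3*Y**3 + 3*Y**2*Z + Y*Z**2 - 2*Z**3.


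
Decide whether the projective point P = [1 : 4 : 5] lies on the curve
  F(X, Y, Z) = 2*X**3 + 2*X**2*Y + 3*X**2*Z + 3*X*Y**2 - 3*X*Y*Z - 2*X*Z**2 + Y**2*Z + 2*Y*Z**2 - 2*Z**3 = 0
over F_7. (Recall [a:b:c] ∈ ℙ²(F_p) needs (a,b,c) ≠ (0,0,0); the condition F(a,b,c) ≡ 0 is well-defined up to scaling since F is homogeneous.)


F(1,4,5) ≡ 0 (mod 7); P is on the curve.

Evaluate F(1, 4, 5) term-by-term (mod 7).
  2*X**3 ↦ 2·1·1·1 = 2
  2*X**2*Y ↦ 2·1·4·1 = 8
  3*X**2*Z ↦ 3·1·1·5 = 15
  3*X*Y**2 ↦ 3·1·16·1 = 48
  -3*X*Y*Z ↦ -3·1·4·5 = -60
  -2*X*Z**2 ↦ -2·1·1·25 = -50
  Y**2*Z ↦ 1·1·16·5 = 80
  2*Y*Z**2 ↦ 2·1·4·25 = 200
  -2*Z**3 ↦ -2·1·1·125 = -250
Sum: F(1, 4, 5) = (2) + (8) + (15) + (48) + (-60) + (-50) + (80) + (200) + (-250) = -7.
Reducing mod 7: -7 ≡ 0 (mod 7).
Since F(a, b, c) ≡ 0 (mod 7), P lies on the curve.
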